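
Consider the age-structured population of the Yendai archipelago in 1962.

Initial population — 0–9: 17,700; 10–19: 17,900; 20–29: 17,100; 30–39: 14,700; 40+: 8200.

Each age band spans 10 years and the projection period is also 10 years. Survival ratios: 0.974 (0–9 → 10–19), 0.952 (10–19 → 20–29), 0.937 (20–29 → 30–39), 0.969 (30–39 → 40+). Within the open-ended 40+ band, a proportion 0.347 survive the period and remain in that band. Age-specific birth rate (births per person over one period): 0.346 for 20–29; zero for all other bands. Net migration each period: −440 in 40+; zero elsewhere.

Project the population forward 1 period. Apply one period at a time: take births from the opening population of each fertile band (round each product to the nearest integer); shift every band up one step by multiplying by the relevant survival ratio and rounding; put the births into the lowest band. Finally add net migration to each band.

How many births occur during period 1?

After projecting period 1:
Births: 17100 * 0.346 = 5917
10–19: 17700 * 0.974 = 17240
20–29: 17900 * 0.952 = 17041
30–39: 17100 * 0.937 = 16023
40+: 14700 * 0.969 + 8200 * 0.347 = 14244 + 2845 = 17089
Net migration: 40+ − 440 → 16649
→ [5917, 17240, 17041, 16023, 16649]

5917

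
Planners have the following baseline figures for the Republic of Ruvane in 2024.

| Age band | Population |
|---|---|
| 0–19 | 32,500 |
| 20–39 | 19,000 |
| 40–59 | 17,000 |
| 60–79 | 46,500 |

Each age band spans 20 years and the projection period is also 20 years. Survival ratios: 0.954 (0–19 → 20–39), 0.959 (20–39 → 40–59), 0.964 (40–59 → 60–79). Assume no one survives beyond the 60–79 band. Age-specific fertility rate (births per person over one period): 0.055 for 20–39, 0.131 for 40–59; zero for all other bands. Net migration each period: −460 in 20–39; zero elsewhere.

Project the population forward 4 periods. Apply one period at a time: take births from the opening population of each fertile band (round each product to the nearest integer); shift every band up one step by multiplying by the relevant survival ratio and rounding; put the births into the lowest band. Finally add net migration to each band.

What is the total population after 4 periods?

Numbering the bands 1..4 from youngest to oldest:
— Period 1 —
Births: 19000 × 0.055 = 1045  |  17000 × 0.131 = 2227 → 3272
Band 2: 32500 × 0.954 = 31005
Band 3: 19000 × 0.959 = 18221
Band 4: 17000 × 0.964 = 16388
Net migration: Band 2 − 460 → 30545
→ [3272, 30545, 18221, 16388]
— Period 2 —
Births: 30545 × 0.055 = 1680  |  18221 × 0.131 = 2387 → 4067
Band 2: 3272 × 0.954 = 3121
Band 3: 30545 × 0.959 = 29293
Band 4: 18221 × 0.964 = 17565
Net migration: Band 2 − 460 → 2661
→ [4067, 2661, 29293, 17565]
— Period 3 —
Births: 2661 × 0.055 = 146  |  29293 × 0.131 = 3837 → 3983
Band 2: 4067 × 0.954 = 3880
Band 3: 2661 × 0.959 = 2552
Band 4: 29293 × 0.964 = 28238
Net migration: Band 2 − 460 → 3420
→ [3983, 3420, 2552, 28238]
— Period 4 —
Births: 3420 × 0.055 = 188  |  2552 × 0.131 = 334 → 522
Band 2: 3983 × 0.954 = 3800
Band 3: 3420 × 0.959 = 3280
Band 4: 2552 × 0.964 = 2460
Net migration: Band 2 − 460 → 3340
→ [522, 3340, 3280, 2460]
Total after period 4: 522 + 3340 + 3280 + 2460 = 9602

9602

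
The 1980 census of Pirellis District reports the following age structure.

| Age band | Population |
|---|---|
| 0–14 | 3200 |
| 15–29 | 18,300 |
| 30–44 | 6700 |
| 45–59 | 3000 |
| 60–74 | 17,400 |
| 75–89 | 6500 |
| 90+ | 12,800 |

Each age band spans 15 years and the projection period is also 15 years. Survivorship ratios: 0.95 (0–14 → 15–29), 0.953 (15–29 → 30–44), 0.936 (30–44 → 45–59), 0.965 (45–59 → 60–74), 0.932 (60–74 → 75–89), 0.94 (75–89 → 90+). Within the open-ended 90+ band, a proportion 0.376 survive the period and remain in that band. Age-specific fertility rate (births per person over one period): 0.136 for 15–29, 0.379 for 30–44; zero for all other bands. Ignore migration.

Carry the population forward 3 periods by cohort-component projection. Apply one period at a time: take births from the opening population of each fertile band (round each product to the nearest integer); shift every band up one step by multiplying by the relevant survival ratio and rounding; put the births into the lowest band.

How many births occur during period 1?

Numbering the groups 1..7 from youngest to oldest:
Period 1.
Births: 18300 × 0.136 = 2489 ; 6700 × 0.379 = 2539 ⇒ total 5028
Group 2: 3200 × 0.95 = 3040
Group 3: 18300 × 0.953 = 17440
Group 4: 6700 × 0.936 = 6271
Group 5: 3000 × 0.965 = 2895
Group 6: 17400 × 0.932 = 16217
Group 7: 6500 × 0.94 + 12800 × 0.376 = 6110 + 4813 = 10923
Population now: 0–14=5028, 15–29=3040, 30–44=17440, 45–59=6271, 60–74=2895, 75–89=16217, 90+=10923

5028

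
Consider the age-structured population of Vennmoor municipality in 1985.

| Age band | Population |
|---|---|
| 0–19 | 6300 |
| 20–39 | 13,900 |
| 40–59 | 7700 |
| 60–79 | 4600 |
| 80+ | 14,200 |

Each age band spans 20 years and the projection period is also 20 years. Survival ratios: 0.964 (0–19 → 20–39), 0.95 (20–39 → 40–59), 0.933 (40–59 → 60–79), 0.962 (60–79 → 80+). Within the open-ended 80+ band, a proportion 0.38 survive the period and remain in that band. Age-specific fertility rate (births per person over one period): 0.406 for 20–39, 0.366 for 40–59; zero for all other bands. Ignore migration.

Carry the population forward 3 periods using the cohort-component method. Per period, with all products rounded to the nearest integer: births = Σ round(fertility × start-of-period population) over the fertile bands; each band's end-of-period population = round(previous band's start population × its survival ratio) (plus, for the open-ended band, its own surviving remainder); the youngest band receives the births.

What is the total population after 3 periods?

41484

Period 1.
Births: 13900 × 0.406 = 5643, 7700 × 0.366 = 2818 — total 8461
20–39: 6300 × 0.964 = 6073
40–59: 13900 × 0.95 = 13205
60–79: 7700 × 0.933 = 7184
80+: 4600 × 0.962 + 14200 × 0.38 = 4425 + 5396 = 9821
→ [8461, 6073, 13205, 7184, 9821]
Period 2.
Births: 6073 × 0.406 = 2466, 13205 × 0.366 = 4833 — total 7299
20–39: 8461 × 0.964 = 8156
40–59: 6073 × 0.95 = 5769
60–79: 13205 × 0.933 = 12320
80+: 7184 × 0.962 + 9821 × 0.38 = 6911 + 3732 = 10643
→ [7299, 8156, 5769, 12320, 10643]
Period 3.
Births: 8156 × 0.406 = 3311, 5769 × 0.366 = 2111 — total 5422
20–39: 7299 × 0.964 = 7036
40–59: 8156 × 0.95 = 7748
60–79: 5769 × 0.933 = 5382
80+: 12320 × 0.962 + 10643 × 0.38 = 11852 + 4044 = 15896
→ [5422, 7036, 7748, 5382, 15896]
Total after period 3: 5422 + 7036 + 7748 + 5382 + 15896 = 41484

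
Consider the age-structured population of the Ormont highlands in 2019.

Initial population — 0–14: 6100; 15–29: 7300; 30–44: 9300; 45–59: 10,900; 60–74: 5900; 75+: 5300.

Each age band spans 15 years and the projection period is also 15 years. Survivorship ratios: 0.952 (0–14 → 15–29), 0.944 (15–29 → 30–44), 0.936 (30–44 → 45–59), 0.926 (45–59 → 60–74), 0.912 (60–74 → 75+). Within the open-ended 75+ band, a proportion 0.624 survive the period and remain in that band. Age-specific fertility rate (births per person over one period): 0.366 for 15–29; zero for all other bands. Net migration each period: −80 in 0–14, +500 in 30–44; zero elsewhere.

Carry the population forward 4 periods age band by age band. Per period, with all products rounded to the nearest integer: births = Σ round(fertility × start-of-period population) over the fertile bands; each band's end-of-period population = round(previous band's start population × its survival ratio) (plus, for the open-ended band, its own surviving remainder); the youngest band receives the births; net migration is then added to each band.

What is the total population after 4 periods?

27713

Period 1.
Births: 7300 × 0.366 = 2672
15–29: 6100 × 0.952 = 5807
30–44: 7300 × 0.944 = 6891
45–59: 9300 × 0.936 = 8705
60–74: 10900 × 0.926 = 10093
75+: 5900 × 0.912 + 5300 × 0.624 = 5381 + 3307 = 8688
Net migration: 0–14 − 80 → 2592; 30–44 + 500 → 7391
Population now: 0–14=2592, 15–29=5807, 30–44=7391, 45–59=8705, 60–74=10093, 75+=8688
Period 2.
Births: 5807 × 0.366 = 2125
15–29: 2592 × 0.952 = 2468
30–44: 5807 × 0.944 = 5482
45–59: 7391 × 0.936 = 6918
60–74: 8705 × 0.926 = 8061
75+: 10093 × 0.912 + 8688 × 0.624 = 9205 + 5421 = 14626
Net migration: 0–14 − 80 → 2045; 30–44 + 500 → 5982
Population now: 0–14=2045, 15–29=2468, 30–44=5982, 45–59=6918, 60–74=8061, 75+=14626
Period 3.
Births: 2468 × 0.366 = 903
15–29: 2045 × 0.952 = 1947
30–44: 2468 × 0.944 = 2330
45–59: 5982 × 0.936 = 5599
60–74: 6918 × 0.926 = 6406
75+: 8061 × 0.912 + 14626 × 0.624 = 7352 + 9127 = 16479
Net migration: 0–14 − 80 → 823; 30–44 + 500 → 2830
Population now: 0–14=823, 15–29=1947, 30–44=2830, 45–59=5599, 60–74=6406, 75+=16479
Period 4.
Births: 1947 × 0.366 = 713
15–29: 823 × 0.952 = 783
30–44: 1947 × 0.944 = 1838
45–59: 2830 × 0.936 = 2649
60–74: 5599 × 0.926 = 5185
75+: 6406 × 0.912 + 16479 × 0.624 = 5842 + 10283 = 16125
Net migration: 0–14 − 80 → 633; 30–44 + 500 → 2338
Population now: 0–14=633, 15–29=783, 30–44=2338, 45–59=2649, 60–74=5185, 75+=16125
Total after period 4: 633 + 783 + 2338 + 2649 + 5185 + 16125 = 27713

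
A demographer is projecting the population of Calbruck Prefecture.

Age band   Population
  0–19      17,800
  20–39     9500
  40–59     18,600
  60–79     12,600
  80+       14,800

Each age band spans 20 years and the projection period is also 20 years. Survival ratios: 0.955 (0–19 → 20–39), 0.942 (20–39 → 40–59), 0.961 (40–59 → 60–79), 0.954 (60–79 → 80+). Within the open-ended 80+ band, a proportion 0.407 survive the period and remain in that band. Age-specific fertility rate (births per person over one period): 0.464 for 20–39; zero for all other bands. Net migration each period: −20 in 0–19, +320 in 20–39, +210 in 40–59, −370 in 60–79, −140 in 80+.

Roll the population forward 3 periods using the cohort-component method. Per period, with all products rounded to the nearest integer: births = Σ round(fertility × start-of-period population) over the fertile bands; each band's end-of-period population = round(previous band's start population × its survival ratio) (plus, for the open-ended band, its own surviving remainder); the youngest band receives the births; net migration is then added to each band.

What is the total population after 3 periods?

47627

Period 1.
Births: 9500 × 0.464 = 4408
20–39: 17800 × 0.955 = 16999
40–59: 9500 × 0.942 = 8949
60–79: 18600 × 0.961 = 17875
80+: 12600 × 0.954 + 14800 × 0.407 = 12020 + 6024 = 18044
Net migration: 0–19 − 20 → 4388; 20–39 + 320 → 17319; 40–59 + 210 → 9159; 60–79 − 370 → 17505; 80+ − 140 → 17904
Population now: 0–19=4388, 20–39=17319, 40–59=9159, 60–79=17505, 80+=17904
Period 2.
Births: 17319 × 0.464 = 8036
20–39: 4388 × 0.955 = 4191
40–59: 17319 × 0.942 = 16314
60–79: 9159 × 0.961 = 8802
80+: 17505 × 0.954 + 17904 × 0.407 = 16700 + 7287 = 23987
Net migration: 0–19 − 20 → 8016; 20–39 + 320 → 4511; 40–59 + 210 → 16524; 60–79 − 370 → 8432; 80+ − 140 → 23847
Population now: 0–19=8016, 20–39=4511, 40–59=16524, 60–79=8432, 80+=23847
Period 3.
Births: 4511 × 0.464 = 2093
20–39: 8016 × 0.955 = 7655
40–59: 4511 × 0.942 = 4249
60–79: 16524 × 0.961 = 15880
80+: 8432 × 0.954 + 23847 × 0.407 = 8044 + 9706 = 17750
Net migration: 0–19 − 20 → 2073; 20–39 + 320 → 7975; 40–59 + 210 → 4459; 60–79 − 370 → 15510; 80+ − 140 → 17610
Population now: 0–19=2073, 20–39=7975, 40–59=4459, 60–79=15510, 80+=17610
Total after period 3: 2073 + 7975 + 4459 + 15510 + 17610 = 47627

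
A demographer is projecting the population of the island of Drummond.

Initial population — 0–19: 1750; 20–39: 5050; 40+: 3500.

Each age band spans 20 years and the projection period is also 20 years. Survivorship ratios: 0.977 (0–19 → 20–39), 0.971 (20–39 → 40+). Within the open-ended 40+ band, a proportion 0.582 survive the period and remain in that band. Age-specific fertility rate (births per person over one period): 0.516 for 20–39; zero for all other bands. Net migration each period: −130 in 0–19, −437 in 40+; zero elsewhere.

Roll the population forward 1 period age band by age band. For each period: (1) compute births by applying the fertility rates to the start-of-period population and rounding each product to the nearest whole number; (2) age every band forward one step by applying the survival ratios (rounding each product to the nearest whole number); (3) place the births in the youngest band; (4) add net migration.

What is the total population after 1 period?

Numbering the groups 1..3 from youngest to oldest:
Period 1:
Births: 5050 * 0.516 = 2606
Group 2: 1750 * 0.977 = 1710
Group 3: 5050 * 0.971 + 3500 * 0.582 = 4904 + 2037 = 6941
Net migration: Group 1 − 130 → 2476; Group 3 − 437 → 6504
Giving 2476 / 1710 / 6504.
Total after period 1: 2476 + 1710 + 6504 = 10690

10690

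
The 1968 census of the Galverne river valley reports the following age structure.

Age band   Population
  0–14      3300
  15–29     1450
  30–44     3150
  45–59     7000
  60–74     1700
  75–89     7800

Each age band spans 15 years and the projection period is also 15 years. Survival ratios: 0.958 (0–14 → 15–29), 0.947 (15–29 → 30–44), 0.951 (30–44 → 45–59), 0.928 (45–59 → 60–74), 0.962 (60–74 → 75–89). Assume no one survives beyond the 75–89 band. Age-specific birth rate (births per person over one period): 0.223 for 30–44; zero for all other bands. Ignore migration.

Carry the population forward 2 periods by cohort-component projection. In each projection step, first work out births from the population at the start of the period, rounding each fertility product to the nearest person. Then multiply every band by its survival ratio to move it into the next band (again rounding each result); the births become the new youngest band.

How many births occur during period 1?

702

(Bands numbered youngest = 1 to oldest = 6.)
Period 1:
Births: 3150 * 0.223 = 702
Band 2: 3300 * 0.958 = 3161
Band 3: 1450 * 0.947 = 1373
Band 4: 3150 * 0.951 = 2996
Band 5: 7000 * 0.928 = 6496
Band 6: 1700 * 0.962 = 1635
Giving 702 / 3161 / 1373 / 2996 / 6496 / 1635.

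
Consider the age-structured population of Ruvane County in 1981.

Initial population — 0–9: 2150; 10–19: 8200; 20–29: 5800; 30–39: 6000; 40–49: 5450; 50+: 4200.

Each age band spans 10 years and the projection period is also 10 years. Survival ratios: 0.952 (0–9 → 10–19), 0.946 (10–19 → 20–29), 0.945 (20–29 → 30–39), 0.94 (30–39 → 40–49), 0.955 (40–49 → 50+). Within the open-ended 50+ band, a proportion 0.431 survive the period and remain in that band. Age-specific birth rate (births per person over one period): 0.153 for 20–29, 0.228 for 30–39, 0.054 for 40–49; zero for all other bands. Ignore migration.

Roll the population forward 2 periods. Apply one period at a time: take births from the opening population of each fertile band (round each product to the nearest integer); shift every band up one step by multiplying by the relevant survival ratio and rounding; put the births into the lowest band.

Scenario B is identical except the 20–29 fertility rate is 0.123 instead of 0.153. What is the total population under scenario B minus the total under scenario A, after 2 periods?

Period 1.
Births: 5800 × 0.153 = 887 ; 6000 × 0.228 = 1368 ; 5450 × 0.054 = 294 → total 2549
10–19: 2150 × 0.952 = 2047
20–29: 8200 × 0.946 = 7757
30–39: 5800 × 0.945 = 5481
40–49: 6000 × 0.94 = 5640
50+: 5450 × 0.955 + 4200 × 0.431 = 5205 + 1810 = 7015
Population now: 0–9=2549, 10–19=2047, 20–29=7757, 30–39=5481, 40–49=5640, 50+=7015
Period 2.
Births: 7757 × 0.153 = 1187 ; 5481 × 0.228 = 1250 ; 5640 × 0.054 = 305 → total 2742
10–19: 2549 × 0.952 = 2427
20–29: 2047 × 0.946 = 1936
30–39: 7757 × 0.945 = 7330
40–49: 5481 × 0.94 = 5152
50+: 5640 × 0.955 + 7015 × 0.431 = 5386 + 3023 = 8409
Population now: 0–9=2742, 10–19=2427, 20–29=1936, 30–39=7330, 40–49=5152, 50+=8409
Scenario A total after 2 periods: 27996
Scenario B projection —
Period 1.
Births: 5800 × 0.123 = 713 ; 6000 × 0.228 = 1368 ; 5450 × 0.054 = 294 → total 2375
10–19: 2150 × 0.952 = 2047
20–29: 8200 × 0.946 = 7757
30–39: 5800 × 0.945 = 5481
40–49: 6000 × 0.94 = 5640
50+: 5450 × 0.955 + 4200 × 0.431 = 5205 + 1810 = 7015
Population now: 0–9=2375, 10–19=2047, 20–29=7757, 30–39=5481, 40–49=5640, 50+=7015
Period 2.
Births: 7757 × 0.123 = 954 ; 5481 × 0.228 = 1250 ; 5640 × 0.054 = 305 → total 2509
10–19: 2375 × 0.952 = 2261
20–29: 2047 × 0.946 = 1936
30–39: 7757 × 0.945 = 7330
40–49: 5481 × 0.94 = 5152
50+: 5640 × 0.955 + 7015 × 0.431 = 5386 + 3023 = 8409
Population now: 0–9=2509, 10–19=2261, 20–29=1936, 30–39=7330, 40–49=5152, 50+=8409
Scenario B total after 2 periods: 27597
Difference B − A = 27597 − 27996 = -399

-399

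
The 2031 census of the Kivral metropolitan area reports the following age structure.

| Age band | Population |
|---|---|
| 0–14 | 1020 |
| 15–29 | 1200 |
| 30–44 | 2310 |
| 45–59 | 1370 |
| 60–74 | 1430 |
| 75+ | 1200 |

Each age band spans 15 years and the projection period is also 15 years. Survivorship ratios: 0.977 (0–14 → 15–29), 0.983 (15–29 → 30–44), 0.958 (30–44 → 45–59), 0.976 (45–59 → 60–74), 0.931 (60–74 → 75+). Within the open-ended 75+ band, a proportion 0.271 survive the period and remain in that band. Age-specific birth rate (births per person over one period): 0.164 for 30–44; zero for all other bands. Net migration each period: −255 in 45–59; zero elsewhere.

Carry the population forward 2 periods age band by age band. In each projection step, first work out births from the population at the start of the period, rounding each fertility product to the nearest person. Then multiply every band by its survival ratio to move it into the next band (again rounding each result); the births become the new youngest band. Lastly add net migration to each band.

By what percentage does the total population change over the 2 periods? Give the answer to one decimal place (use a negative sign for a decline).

Call the groups 1 to 6, youngest first.
— Period 1 —
Births: 2310 * 0.164 = 379
Group 2: 1020 * 0.977 = 997
Group 3: 1200 * 0.983 = 1180
Group 4: 2310 * 0.958 = 2213
Group 5: 1370 * 0.976 = 1337
Group 6: 1430 * 0.931 + 1200 * 0.271 = 1331 + 325 = 1656
Net migration: Group 4 − 255 → 1958
Giving 379 / 997 / 1180 / 1958 / 1337 / 1656.
— Period 2 —
Births: 1180 * 0.164 = 194
Group 2: 379 * 0.977 = 370
Group 3: 997 * 0.983 = 980
Group 4: 1180 * 0.958 = 1130
Group 5: 1958 * 0.976 = 1911
Group 6: 1337 * 0.931 + 1656 * 0.271 = 1245 + 449 = 1694
Net migration: Group 4 − 255 → 875
Giving 194 / 370 / 980 / 875 / 1911 / 1694.
Total: 8530 → 6024; change = -2506; percentage change = -29.4%

-29.4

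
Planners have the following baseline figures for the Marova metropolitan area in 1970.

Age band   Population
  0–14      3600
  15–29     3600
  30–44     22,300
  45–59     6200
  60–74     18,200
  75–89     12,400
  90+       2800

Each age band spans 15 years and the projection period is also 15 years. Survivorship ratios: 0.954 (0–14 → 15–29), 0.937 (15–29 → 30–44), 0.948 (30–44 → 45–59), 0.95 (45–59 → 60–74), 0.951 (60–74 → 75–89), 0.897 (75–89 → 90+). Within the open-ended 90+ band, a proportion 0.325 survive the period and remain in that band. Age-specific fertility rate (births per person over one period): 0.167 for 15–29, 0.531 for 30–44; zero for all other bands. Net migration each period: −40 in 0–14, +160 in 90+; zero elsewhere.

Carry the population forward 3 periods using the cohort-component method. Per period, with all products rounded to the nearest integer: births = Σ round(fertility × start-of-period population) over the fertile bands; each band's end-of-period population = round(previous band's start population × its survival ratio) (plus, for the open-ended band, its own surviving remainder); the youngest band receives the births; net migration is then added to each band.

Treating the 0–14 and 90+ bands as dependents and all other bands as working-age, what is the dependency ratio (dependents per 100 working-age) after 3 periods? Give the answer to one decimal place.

39.5

(Bands numbered youngest = 1 to oldest = 7.)
Period 1.
Births: 3600 × 0.167 = 601, 22300 × 0.531 = 11841 — total 12442
Band 2: 3600 × 0.954 = 3434
Band 3: 3600 × 0.937 = 3373
Band 4: 22300 × 0.948 = 21140
Band 5: 6200 × 0.95 = 5890
Band 6: 18200 × 0.951 = 17308
Band 7: 12400 × 0.897 + 2800 × 0.325 = 11123 + 910 = 12033
Net migration: Band 1 − 40 → 12402; Band 7 + 160 → 12193
→ [12402, 3434, 3373, 21140, 5890, 17308, 12193]
Period 2.
Births: 3434 × 0.167 = 573, 3373 × 0.531 = 1791 — total 2364
Band 2: 12402 × 0.954 = 11832
Band 3: 3434 × 0.937 = 3218
Band 4: 3373 × 0.948 = 3198
Band 5: 21140 × 0.95 = 20083
Band 6: 5890 × 0.951 = 5601
Band 7: 17308 × 0.897 + 12193 × 0.325 = 15525 + 3963 = 19488
Net migration: Band 1 − 40 → 2324; Band 7 + 160 → 19648
→ [2324, 11832, 3218, 3198, 20083, 5601, 19648]
Period 3.
Births: 11832 × 0.167 = 1976, 3218 × 0.531 = 1709 — total 3685
Band 2: 2324 × 0.954 = 2217
Band 3: 11832 × 0.937 = 11087
Band 4: 3218 × 0.948 = 3051
Band 5: 3198 × 0.95 = 3038
Band 6: 20083 × 0.951 = 19099
Band 7: 5601 × 0.897 + 19648 × 0.325 = 5024 + 6386 = 11410
Net migration: Band 1 − 40 → 3645; Band 7 + 160 → 11570
→ [3645, 2217, 11087, 3051, 3038, 19099, 11570]
Dependents (band 0–14 + band 90+) = 3645 + 11570 = 15215; working-age = 38492; ratio = 15215/38492 × 100 = 39.5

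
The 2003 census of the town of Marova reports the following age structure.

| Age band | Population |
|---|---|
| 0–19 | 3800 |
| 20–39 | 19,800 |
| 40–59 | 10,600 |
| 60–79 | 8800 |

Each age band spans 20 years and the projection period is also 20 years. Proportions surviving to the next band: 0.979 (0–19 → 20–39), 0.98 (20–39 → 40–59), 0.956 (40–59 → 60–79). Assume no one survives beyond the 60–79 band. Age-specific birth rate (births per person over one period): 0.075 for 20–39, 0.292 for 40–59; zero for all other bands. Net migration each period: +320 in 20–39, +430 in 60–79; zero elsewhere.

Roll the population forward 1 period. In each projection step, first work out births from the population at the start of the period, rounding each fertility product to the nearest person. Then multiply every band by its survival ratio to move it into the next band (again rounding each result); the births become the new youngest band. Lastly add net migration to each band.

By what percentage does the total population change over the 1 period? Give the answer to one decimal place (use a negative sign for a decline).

After projecting period 1:
Births: 19800 × 0.075 = 1485 ; 10600 × 0.292 = 3095 → total 4580
20–39: 3800 × 0.979 = 3720
40–59: 19800 × 0.98 = 19404
60–79: 10600 × 0.956 = 10134
Net migration: 20–39 + 320 → 4040; 60–79 + 430 → 10564
Giving 4580 / 4040 / 19404 / 10564.
Total: 43000 → 38588; change = -4412; percentage change = -10.3%

-10.3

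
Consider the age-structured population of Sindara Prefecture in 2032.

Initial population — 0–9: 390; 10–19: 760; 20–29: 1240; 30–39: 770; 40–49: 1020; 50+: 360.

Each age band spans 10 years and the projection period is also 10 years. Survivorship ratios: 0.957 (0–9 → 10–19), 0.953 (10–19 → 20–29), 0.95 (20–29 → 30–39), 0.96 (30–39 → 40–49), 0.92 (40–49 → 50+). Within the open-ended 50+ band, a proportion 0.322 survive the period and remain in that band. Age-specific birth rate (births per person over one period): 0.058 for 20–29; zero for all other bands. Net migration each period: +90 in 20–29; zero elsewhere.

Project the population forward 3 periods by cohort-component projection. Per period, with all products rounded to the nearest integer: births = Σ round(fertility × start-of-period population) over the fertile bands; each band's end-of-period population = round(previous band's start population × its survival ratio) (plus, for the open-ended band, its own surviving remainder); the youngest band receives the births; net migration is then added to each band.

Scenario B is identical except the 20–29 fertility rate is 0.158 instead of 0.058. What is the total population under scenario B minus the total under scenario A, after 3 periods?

235

Call the groups 1 to 6, youngest first.
After projecting period 1:
Births: 1240 × 0.058 = 72
Group 2: 390 × 0.957 = 373
Group 3: 760 × 0.953 = 724
Group 4: 1240 × 0.95 = 1178
Group 5: 770 × 0.96 = 739
Group 6: 1020 × 0.92 + 360 × 0.322 = 938 + 116 = 1054
Net migration: Group 3 + 90 → 814
Population now: 0–9=72, 10–19=373, 20–29=814, 30–39=1178, 40–49=739, 50+=1054
After projecting period 2:
Births: 814 × 0.058 = 47
Group 2: 72 × 0.957 = 69
Group 3: 373 × 0.953 = 355
Group 4: 814 × 0.95 = 773
Group 5: 1178 × 0.96 = 1131
Group 6: 739 × 0.92 + 1054 × 0.322 = 680 + 339 = 1019
Net migration: Group 3 + 90 → 445
Population now: 0–9=47, 10–19=69, 20–29=445, 30–39=773, 40–49=1131, 50+=1019
After projecting period 3:
Births: 445 × 0.058 = 26
Group 2: 47 × 0.957 = 45
Group 3: 69 × 0.953 = 66
Group 4: 445 × 0.95 = 423
Group 5: 773 × 0.96 = 742
Group 6: 1131 × 0.92 + 1019 × 0.322 = 1041 + 328 = 1369
Net migration: Group 3 + 90 → 156
Population now: 0–9=26, 10–19=45, 20–29=156, 30–39=423, 40–49=742, 50+=1369
Scenario A total after 3 periods: 2761
Scenario B projection —
After projecting period 1:
Births: 1240 × 0.158 = 196
Group 2: 390 × 0.957 = 373
Group 3: 760 × 0.953 = 724
Group 4: 1240 × 0.95 = 1178
Group 5: 770 × 0.96 = 739
Group 6: 1020 × 0.92 + 360 × 0.322 = 938 + 116 = 1054
Net migration: Group 3 + 90 → 814
Population now: 0–9=196, 10–19=373, 20–29=814, 30–39=1178, 40–49=739, 50+=1054
After projecting period 2:
Births: 814 × 0.158 = 129
Group 2: 196 × 0.957 = 188
Group 3: 373 × 0.953 = 355
Group 4: 814 × 0.95 = 773
Group 5: 1178 × 0.96 = 1131
Group 6: 739 × 0.92 + 1054 × 0.322 = 680 + 339 = 1019
Net migration: Group 3 + 90 → 445
Population now: 0–9=129, 10–19=188, 20–29=445, 30–39=773, 40–49=1131, 50+=1019
After projecting period 3:
Births: 445 × 0.158 = 70
Group 2: 129 × 0.957 = 123
Group 3: 188 × 0.953 = 179
Group 4: 445 × 0.95 = 423
Group 5: 773 × 0.96 = 742
Group 6: 1131 × 0.92 + 1019 × 0.322 = 1041 + 328 = 1369
Net migration: Group 3 + 90 → 269
Population now: 0–9=70, 10–19=123, 20–29=269, 30–39=423, 40–49=742, 50+=1369
Scenario B total after 3 periods: 2996
Difference B − A = 2996 − 2761 = 235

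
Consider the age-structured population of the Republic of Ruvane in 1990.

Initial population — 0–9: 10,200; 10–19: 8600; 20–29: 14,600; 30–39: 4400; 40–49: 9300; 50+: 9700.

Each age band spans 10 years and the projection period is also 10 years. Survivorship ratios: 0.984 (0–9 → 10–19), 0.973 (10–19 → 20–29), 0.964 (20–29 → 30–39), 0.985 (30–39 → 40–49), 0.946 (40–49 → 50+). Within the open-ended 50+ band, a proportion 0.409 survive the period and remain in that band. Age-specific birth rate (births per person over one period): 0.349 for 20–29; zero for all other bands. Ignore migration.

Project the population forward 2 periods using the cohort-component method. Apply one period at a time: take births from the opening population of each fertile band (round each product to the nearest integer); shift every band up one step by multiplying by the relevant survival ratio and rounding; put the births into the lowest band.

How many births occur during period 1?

5095

Call the groups 1 to 6, youngest first.
— Period 1 —
Births: 14600 × 0.349 = 5095
Group 2: 10200 × 0.984 = 10037
Group 3: 8600 × 0.973 = 8368
Group 4: 14600 × 0.964 = 14074
Group 5: 4400 × 0.985 = 4334
Group 6: 9300 × 0.946 + 9700 × 0.409 = 8798 + 3967 = 12765
Giving 5095 / 10037 / 8368 / 14074 / 4334 / 12765.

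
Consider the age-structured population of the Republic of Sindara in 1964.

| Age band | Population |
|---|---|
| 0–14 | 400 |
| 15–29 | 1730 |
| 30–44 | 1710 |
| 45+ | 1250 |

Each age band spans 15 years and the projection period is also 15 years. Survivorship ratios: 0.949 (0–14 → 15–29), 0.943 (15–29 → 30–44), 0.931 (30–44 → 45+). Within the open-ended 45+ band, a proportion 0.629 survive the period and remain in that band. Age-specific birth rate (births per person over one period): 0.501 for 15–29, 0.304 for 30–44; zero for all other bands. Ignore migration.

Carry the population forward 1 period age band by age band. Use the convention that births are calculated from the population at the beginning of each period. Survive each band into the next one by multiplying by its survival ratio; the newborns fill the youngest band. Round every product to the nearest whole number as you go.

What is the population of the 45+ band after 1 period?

After projecting period 1:
Births: 1730 × 0.501 = 867 ; 1710 × 0.304 = 520 ⇒ total 1387
15–29: 400 × 0.949 = 380
30–44: 1730 × 0.943 = 1631
45+: 1710 × 0.931 + 1250 × 0.629 = 1592 + 786 = 2378
Giving 1387 / 380 / 1631 / 2378.

2378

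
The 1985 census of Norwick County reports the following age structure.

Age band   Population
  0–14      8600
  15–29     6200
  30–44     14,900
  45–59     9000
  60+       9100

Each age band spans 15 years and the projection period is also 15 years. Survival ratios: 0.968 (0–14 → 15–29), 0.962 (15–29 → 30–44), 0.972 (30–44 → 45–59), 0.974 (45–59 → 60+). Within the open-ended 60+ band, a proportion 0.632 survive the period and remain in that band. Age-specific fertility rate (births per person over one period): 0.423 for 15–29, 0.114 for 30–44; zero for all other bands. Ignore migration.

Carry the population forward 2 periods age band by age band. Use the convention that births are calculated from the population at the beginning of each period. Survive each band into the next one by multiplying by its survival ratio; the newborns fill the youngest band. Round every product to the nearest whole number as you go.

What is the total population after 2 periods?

45472

— Period 1 —
Births: 6200 × 0.423 = 2623 ; 14900 × 0.114 = 1699 → total 4322
15–29: 8600 × 0.968 = 8325
30–44: 6200 × 0.962 = 5964
45–59: 14900 × 0.972 = 14483
60+: 9000 × 0.974 + 9100 × 0.632 = 8766 + 5751 = 14517
End of period: [4322, 8325, 5964, 14483, 14517]
— Period 2 —
Births: 8325 × 0.423 = 3521 ; 5964 × 0.114 = 680 → total 4201
15–29: 4322 × 0.968 = 4184
30–44: 8325 × 0.962 = 8009
45–59: 5964 × 0.972 = 5797
60+: 14483 × 0.974 + 14517 × 0.632 = 14106 + 9175 = 23281
End of period: [4201, 4184, 8009, 5797, 23281]
Total after period 2: 4201 + 4184 + 8009 + 5797 + 23281 = 45472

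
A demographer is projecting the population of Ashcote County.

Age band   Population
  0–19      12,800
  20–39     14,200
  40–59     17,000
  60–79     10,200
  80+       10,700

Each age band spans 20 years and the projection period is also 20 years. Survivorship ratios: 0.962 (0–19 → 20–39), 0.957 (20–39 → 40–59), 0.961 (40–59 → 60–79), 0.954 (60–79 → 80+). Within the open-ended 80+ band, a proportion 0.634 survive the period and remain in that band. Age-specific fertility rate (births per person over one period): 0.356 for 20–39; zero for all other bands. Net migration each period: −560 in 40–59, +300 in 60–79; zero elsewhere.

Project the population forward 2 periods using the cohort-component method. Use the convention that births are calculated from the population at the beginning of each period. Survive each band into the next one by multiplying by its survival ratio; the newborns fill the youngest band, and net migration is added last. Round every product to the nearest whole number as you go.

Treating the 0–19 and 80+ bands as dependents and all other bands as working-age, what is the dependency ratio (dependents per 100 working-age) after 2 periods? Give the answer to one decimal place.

Let band 1 be 0–19 through band 5 = 80+.
Period 1.
Births: 14200 * 0.356 = 5055
Band 2: 12800 * 0.962 = 12314
Band 3: 14200 * 0.957 = 13589
Band 4: 17000 * 0.961 = 16337
Band 5: 10200 * 0.954 + 10700 * 0.634 = 9731 + 6784 = 16515
Net migration: Band 3 − 560 → 13029; Band 4 + 300 → 16637
→ [5055, 12314, 13029, 16637, 16515]
Period 2.
Births: 12314 * 0.356 = 4384
Band 2: 5055 * 0.962 = 4863
Band 3: 12314 * 0.957 = 11784
Band 4: 13029 * 0.961 = 12521
Band 5: 16637 * 0.954 + 16515 * 0.634 = 15872 + 10471 = 26343
Net migration: Band 3 − 560 → 11224; Band 4 + 300 → 12821
→ [4384, 4863, 11224, 12821, 26343]
Dependents (band 0–19 + band 80+) = 4384 + 26343 = 30727; working-age = 28908; ratio = 30727/28908 × 100 = 106.3

106.3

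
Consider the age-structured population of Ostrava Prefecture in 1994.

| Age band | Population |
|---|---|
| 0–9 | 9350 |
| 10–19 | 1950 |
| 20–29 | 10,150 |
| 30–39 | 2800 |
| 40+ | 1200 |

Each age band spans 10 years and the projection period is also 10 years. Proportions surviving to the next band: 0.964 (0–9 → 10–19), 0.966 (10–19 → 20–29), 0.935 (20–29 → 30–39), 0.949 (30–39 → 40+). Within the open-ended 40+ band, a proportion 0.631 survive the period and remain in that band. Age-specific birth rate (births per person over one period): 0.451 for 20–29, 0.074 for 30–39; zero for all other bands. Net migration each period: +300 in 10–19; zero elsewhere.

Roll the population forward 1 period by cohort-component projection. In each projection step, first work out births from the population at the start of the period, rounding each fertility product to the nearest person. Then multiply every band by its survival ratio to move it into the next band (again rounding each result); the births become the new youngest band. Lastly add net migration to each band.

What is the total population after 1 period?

28886

Period 1.
Births: 10150 × 0.451 = 4578, 2800 × 0.074 = 207 ⇒ total 4785
10–19: 9350 × 0.964 = 9013
20–29: 1950 × 0.966 = 1884
30–39: 10150 × 0.935 = 9490
40+: 2800 × 0.949 + 1200 × 0.631 = 2657 + 757 = 3414
Net migration: 10–19 + 300 → 9313
End of period: [4785, 9313, 1884, 9490, 3414]
Total after period 1: 4785 + 9313 + 1884 + 9490 + 3414 = 28886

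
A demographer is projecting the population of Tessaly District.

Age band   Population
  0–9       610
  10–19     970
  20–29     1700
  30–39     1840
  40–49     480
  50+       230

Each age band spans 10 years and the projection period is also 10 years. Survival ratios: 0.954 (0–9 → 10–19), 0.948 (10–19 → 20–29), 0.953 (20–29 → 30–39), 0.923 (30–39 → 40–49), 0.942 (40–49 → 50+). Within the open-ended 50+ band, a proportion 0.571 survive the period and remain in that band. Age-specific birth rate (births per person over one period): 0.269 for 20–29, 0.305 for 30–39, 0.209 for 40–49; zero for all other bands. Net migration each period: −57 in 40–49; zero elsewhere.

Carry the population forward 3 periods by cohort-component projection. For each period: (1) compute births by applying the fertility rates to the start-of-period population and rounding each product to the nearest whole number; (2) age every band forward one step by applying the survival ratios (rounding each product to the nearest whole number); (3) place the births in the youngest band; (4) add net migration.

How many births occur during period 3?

Let group 1 be 0–9 through group 6 = 50+.
Period 1:
Births: 1700 × 0.269 = 457 ; 1840 × 0.305 = 561 ; 480 × 0.209 = 100 → total 1118
Group 2: 610 × 0.954 = 582
Group 3: 970 × 0.948 = 920
Group 4: 1700 × 0.953 = 1620
Group 5: 1840 × 0.923 = 1698
Group 6: 480 × 0.942 + 230 × 0.571 = 452 + 131 = 583
Net migration: Group 5 − 57 → 1641
End of period: [1118, 582, 920, 1620, 1641, 583]
Period 2:
Births: 920 × 0.269 = 247 ; 1620 × 0.305 = 494 ; 1641 × 0.209 = 343 → total 1084
Group 2: 1118 × 0.954 = 1067
Group 3: 582 × 0.948 = 552
Group 4: 920 × 0.953 = 877
Group 5: 1620 × 0.923 = 1495
Group 6: 1641 × 0.942 + 583 × 0.571 = 1546 + 333 = 1879
Net migration: Group 5 − 57 → 1438
End of period: [1084, 1067, 552, 877, 1438, 1879]
Period 3:
Births: 552 × 0.269 = 148 ; 877 × 0.305 = 267 ; 1438 × 0.209 = 301 → total 716
Group 2: 1084 × 0.954 = 1034
Group 3: 1067 × 0.948 = 1012
Group 4: 552 × 0.953 = 526
Group 5: 877 × 0.923 = 809
Group 6: 1438 × 0.942 + 1879 × 0.571 = 1355 + 1073 = 2428
Net migration: Group 5 − 57 → 752
End of period: [716, 1034, 1012, 526, 752, 2428]

716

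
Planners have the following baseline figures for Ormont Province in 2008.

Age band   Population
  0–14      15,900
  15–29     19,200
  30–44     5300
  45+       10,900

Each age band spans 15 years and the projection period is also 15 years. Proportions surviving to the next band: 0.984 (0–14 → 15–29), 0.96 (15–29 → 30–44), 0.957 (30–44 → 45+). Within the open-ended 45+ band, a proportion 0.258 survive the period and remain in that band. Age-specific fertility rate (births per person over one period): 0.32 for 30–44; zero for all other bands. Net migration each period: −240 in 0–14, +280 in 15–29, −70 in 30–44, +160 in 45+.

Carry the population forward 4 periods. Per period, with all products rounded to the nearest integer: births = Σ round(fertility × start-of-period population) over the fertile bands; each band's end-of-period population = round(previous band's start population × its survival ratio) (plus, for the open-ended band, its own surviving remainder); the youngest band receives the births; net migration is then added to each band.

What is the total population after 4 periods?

17406

(Groups numbered youngest = 1 to oldest = 4.)
[period 1]
Births: 5300 * 0.32 = 1696
Group 2: 15900 * 0.984 = 15646
Group 3: 19200 * 0.96 = 18432
Group 4: 5300 * 0.957 + 10900 * 0.258 = 5072 + 2812 = 7884
Net migration: Group 1 − 240 → 1456; Group 2 + 280 → 15926; Group 3 − 70 → 18362; Group 4 + 160 → 8044
Giving 1456 / 15926 / 18362 / 8044.
[period 2]
Births: 18362 * 0.32 = 5876
Group 2: 1456 * 0.984 = 1433
Group 3: 15926 * 0.96 = 15289
Group 4: 18362 * 0.957 + 8044 * 0.258 = 17572 + 2075 = 19647
Net migration: Group 1 − 240 → 5636; Group 2 + 280 → 1713; Group 3 − 70 → 15219; Group 4 + 160 → 19807
Giving 5636 / 1713 / 15219 / 19807.
[period 3]
Births: 15219 * 0.32 = 4870
Group 2: 5636 * 0.984 = 5546
Group 3: 1713 * 0.96 = 1644
Group 4: 15219 * 0.957 + 19807 * 0.258 = 14565 + 5110 = 19675
Net migration: Group 1 − 240 → 4630; Group 2 + 280 → 5826; Group 3 − 70 → 1574; Group 4 + 160 → 19835
Giving 4630 / 5826 / 1574 / 19835.
[period 4]
Births: 1574 * 0.32 = 504
Group 2: 4630 * 0.984 = 4556
Group 3: 5826 * 0.96 = 5593
Group 4: 1574 * 0.957 + 19835 * 0.258 = 1506 + 5117 = 6623
Net migration: Group 1 − 240 → 264; Group 2 + 280 → 4836; Group 3 − 70 → 5523; Group 4 + 160 → 6783
Giving 264 / 4836 / 5523 / 6783.
Total after period 4: 264 + 4836 + 5523 + 6783 = 17406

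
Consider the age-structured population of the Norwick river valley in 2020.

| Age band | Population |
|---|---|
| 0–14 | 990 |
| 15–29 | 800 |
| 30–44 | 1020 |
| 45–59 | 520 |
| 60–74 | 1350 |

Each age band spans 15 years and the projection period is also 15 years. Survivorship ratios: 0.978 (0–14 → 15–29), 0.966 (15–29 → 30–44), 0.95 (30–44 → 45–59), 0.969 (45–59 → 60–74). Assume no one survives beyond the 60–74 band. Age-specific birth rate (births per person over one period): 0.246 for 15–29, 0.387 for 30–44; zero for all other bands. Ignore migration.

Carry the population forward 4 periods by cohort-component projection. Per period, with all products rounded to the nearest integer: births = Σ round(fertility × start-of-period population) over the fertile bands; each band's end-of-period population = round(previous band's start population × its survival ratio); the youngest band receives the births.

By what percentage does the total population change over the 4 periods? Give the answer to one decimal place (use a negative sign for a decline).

-41.5

Numbering the groups 1..5 from youngest to oldest:
— Period 1 —
Births: 800 × 0.246 = 197, 1020 × 0.387 = 395 → total 592
Group 2: 990 × 0.978 = 968
Group 3: 800 × 0.966 = 773
Group 4: 1020 × 0.95 = 969
Group 5: 520 × 0.969 = 504
Population now: 0–14=592, 15–29=968, 30–44=773, 45–59=969, 60–74=504
— Period 2 —
Births: 968 × 0.246 = 238, 773 × 0.387 = 299 → total 537
Group 2: 592 × 0.978 = 579
Group 3: 968 × 0.966 = 935
Group 4: 773 × 0.95 = 734
Group 5: 969 × 0.969 = 939
Population now: 0–14=537, 15–29=579, 30–44=935, 45–59=734, 60–74=939
— Period 3 —
Births: 579 × 0.246 = 142, 935 × 0.387 = 362 → total 504
Group 2: 537 × 0.978 = 525
Group 3: 579 × 0.966 = 559
Group 4: 935 × 0.95 = 888
Group 5: 734 × 0.969 = 711
Population now: 0–14=504, 15–29=525, 30–44=559, 45–59=888, 60–74=711
— Period 4 —
Births: 525 × 0.246 = 129, 559 × 0.387 = 216 → total 345
Group 2: 504 × 0.978 = 493
Group 3: 525 × 0.966 = 507
Group 4: 559 × 0.95 = 531
Group 5: 888 × 0.969 = 860
Population now: 0–14=345, 15–29=493, 30–44=507, 45–59=531, 60–74=860
Total: 4680 → 2736; change = -1944; percentage change = -41.5%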